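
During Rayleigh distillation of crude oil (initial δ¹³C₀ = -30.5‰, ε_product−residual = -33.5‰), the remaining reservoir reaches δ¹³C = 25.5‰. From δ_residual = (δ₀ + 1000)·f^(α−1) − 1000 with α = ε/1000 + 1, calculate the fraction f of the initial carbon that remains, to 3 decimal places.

α − 1 = ε/1000 = -0.0335
(δ_res + 1000)/(δ₀ + 1000) = (25.5 + 1000)/(-30.5 + 1000) = 1025.5/969.5 = 1.057762
f = 1.057762^(1/-0.0335) = exp(ln(1.057762)/-0.0335) = exp(0.05616/-0.0335)
f = exp(-1.6763) = 0.1871

0.187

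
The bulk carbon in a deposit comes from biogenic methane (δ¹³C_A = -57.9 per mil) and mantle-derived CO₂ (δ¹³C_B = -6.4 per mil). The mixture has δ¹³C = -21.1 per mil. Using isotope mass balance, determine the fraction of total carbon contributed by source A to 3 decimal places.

0.285

δ_mix = f_A·δ_A + (1 − f_A)·δ_B  ⇒  f_A = (δ_mix − δ_B)/(δ_A − δ_B)
f_A = (-21.1 − (-6.4)) / (-57.9 − (-6.4))
f_A = -14.7 / -51.5 = 0.2854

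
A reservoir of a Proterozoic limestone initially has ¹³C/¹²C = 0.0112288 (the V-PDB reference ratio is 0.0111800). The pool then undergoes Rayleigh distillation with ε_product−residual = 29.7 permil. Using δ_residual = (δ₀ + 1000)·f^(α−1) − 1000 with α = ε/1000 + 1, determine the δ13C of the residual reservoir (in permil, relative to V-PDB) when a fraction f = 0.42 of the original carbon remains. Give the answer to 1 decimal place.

-21.2 permil

δ₀ = (0.0112288/0.0111800 − 1)×1000 = (1.004365 − 1)×1000 = 4.365 permil
α − 1 = ε/1000 = 0.0297
f^(α−1) = 0.42^(0.0297) = 0.974564
δ_res = (4.365 + 1000) × 0.974564 − 1000 = 978.818 − 1000 = -21.18 permil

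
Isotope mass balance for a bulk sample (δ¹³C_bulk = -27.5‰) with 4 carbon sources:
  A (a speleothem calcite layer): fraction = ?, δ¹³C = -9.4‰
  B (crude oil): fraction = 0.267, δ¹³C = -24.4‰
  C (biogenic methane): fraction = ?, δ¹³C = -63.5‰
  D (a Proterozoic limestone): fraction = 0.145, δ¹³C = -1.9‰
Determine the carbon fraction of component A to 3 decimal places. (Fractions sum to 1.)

Let f_A and f_C be the unknown fractions; fractions sum to 1 so f_A + f_C = 0.588.
Mass balance: Σ fᵢ·δᵢ = δ_bulk ⇒ f_A·(-9.4) + f_C·(-63.5) = -27.5 − (-6.790) = -20.710
Substitute f_C = 0.588 − f_A:
f_A·(-9.4 − -63.5) = -20.710 − 0.588×(-63.5) = 16.628
f_A = 16.628 / 54.1 = 0.3074

0.307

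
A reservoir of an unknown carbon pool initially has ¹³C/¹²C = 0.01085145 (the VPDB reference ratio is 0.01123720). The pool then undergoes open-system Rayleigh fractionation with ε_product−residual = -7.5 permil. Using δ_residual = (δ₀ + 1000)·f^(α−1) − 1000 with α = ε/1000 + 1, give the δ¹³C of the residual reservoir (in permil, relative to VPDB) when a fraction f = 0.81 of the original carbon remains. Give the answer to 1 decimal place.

δ₀ = (0.01085145/0.01123720 − 1)×1000 = (0.965672 − 1)×1000 = -34.328 permil
α − 1 = ε/1000 = -0.0075
f^(α−1) = 0.81^(-0.0075) = 1.001582
δ_res = (-34.328 + 1000) × 1.001582 − 1000 = 967.199 − 1000 = -32.80 permil

-32.8 permil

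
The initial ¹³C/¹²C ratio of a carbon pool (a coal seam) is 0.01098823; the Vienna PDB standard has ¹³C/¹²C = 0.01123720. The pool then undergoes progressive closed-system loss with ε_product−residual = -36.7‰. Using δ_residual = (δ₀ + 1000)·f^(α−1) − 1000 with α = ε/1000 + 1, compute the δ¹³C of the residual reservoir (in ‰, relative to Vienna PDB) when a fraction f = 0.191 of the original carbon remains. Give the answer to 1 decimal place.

δ₀ = (0.01098823/0.01123720 − 1)×1000 = (0.977844 − 1)×1000 = -22.156‰
α − 1 = ε/1000 = -0.0367
f^(α−1) = 0.191^(-0.0367) = 1.062640
δ_res = (-22.156 + 1000) × 1.062640 − 1000 = 1039.096 − 1000 = 39.10‰

39.1‰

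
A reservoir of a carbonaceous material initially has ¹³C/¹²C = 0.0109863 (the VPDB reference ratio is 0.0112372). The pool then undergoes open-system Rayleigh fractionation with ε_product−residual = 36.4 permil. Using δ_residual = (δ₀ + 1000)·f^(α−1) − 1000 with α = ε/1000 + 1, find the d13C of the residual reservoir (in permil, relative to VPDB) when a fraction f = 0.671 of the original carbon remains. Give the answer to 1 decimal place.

δ₀ = (0.0109863/0.0112372 − 1)×1000 = (0.977672 − 1)×1000 = -22.328 permil
α − 1 = ε/1000 = 0.0364
f^(α−1) = 0.671^(0.0364) = 0.985582
δ_res = (-22.328 + 1000) × 0.985582 − 1000 = 963.576 − 1000 = -36.42 permil

-36.4 permil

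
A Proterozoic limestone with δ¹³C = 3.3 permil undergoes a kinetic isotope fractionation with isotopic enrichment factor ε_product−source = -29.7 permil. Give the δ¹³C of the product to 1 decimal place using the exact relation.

Exactly, δ_product = (δ_source + 1000)·(ε/1000 + 1) − 1000.
δ_product = (3.3 + 1000) × (-29.7/1000 + 1) − 1000
δ_product = -26.50 permil

-26.5 permil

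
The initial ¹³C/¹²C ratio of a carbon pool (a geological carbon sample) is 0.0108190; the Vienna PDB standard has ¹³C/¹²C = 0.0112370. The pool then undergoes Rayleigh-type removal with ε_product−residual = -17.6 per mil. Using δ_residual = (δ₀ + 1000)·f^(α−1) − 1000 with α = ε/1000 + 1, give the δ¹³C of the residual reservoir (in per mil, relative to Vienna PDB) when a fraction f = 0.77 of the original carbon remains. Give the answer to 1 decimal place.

δ₀ = (0.0108190/0.0112370 − 1)×1000 = (0.962801 − 1)×1000 = -37.199 per mil
α − 1 = ε/1000 = -0.0176
f^(α−1) = 0.77^(-0.0176) = 1.004611
δ_res = (-37.199 + 1000) × 1.004611 − 1000 = 967.241 − 1000 = -32.76 per mil

-32.8 per mil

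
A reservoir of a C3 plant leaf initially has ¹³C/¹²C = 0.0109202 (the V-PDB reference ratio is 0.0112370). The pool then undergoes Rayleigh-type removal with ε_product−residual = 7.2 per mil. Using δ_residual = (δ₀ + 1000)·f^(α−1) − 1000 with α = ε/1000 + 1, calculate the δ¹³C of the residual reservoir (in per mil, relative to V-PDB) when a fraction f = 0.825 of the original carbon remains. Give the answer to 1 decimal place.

-29.5 per mil

δ₀ = (0.0109202/0.0112370 − 1)×1000 = (0.971807 − 1)×1000 = -28.193 per mil
α − 1 = ε/1000 = 0.0072
f^(α−1) = 0.825^(0.0072) = 0.998616
δ_res = (-28.193 + 1000) × 0.998616 − 1000 = 970.462 − 1000 = -29.54 per mil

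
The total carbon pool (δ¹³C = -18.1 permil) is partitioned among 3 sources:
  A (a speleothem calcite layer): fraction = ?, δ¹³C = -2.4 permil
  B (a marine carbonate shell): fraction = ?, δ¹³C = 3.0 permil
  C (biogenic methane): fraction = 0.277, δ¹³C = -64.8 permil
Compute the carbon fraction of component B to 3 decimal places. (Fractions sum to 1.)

0.293

Let f_B and f_A be the unknown fractions; fractions sum to 1 so f_B + f_A = 0.723.
Mass balance: Σ fᵢ·δᵢ = δ_bulk ⇒ f_B·(3.0) + f_A·(-2.4) = -18.1 − (-17.950) = -0.150
Substitute f_A = 0.723 − f_B:
f_B·(3.0 − -2.4) = -0.150 − 0.723×(-2.4) = 1.585
f_B = 1.585 / 5.4 = 0.2935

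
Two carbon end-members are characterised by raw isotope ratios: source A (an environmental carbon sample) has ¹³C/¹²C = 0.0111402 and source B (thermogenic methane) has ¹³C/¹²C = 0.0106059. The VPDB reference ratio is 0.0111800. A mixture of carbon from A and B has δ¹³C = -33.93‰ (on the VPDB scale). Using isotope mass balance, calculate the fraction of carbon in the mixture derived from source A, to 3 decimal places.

0.365

δ_A = (0.0111402/0.0111800 − 1)×1000 = (0.996440 − 1)×1000 = -3.560‰
δ_B = (0.0106059/0.0111800 − 1)×1000 = (0.948649 − 1)×1000 = -51.351‰
f_A = (δ_mix − δ_B)/(δ_A − δ_B) = (-33.93 − (-51.351))/(-3.560 − (-51.351))
f_A = 17.421 / 47.791 = 0.3645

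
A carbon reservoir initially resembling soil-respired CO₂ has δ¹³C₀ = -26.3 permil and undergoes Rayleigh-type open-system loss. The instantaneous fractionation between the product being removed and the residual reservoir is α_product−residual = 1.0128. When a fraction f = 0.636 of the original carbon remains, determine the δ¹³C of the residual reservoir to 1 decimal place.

Rayleigh residual: δ_res = (δ₀ + 1000)·f^(α−1) − 1000
α − 1 = 0.01280
f^(α−1) = 0.636^(0.01280) = 0.994224
δ_res = (-26.3 + 1000) × 0.994224 − 1000 = 968.076 − 1000 = -31.92 permil

-31.9 permil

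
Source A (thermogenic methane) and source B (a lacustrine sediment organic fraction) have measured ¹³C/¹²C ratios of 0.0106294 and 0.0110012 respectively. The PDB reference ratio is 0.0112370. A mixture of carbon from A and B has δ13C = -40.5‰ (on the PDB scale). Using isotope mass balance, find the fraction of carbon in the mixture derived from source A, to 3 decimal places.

0.590

δ_A = (0.0106294/0.0112370 − 1)×1000 = (0.945929 − 1)×1000 = -54.071‰
δ_B = (0.0110012/0.0112370 − 1)×1000 = (0.979016 − 1)×1000 = -20.984‰
f_A = (δ_mix − δ_B)/(δ_A − δ_B) = (-40.5 − (-20.984))/(-54.071 − (-20.984))
f_A = -19.516 / -33.087 = 0.5898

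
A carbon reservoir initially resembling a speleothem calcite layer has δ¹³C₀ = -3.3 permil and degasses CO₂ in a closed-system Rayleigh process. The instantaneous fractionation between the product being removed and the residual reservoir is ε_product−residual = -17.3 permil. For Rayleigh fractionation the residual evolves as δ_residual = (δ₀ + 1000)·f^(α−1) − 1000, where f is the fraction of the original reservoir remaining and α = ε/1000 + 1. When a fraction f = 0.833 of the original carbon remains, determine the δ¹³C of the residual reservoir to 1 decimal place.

Rayleigh residual: δ_res = (δ₀ + 1000)·f^(α−1) − 1000
α = ε/1000 + 1 = 0.98270, so α − 1 = -0.01730
f^(α−1) = 0.833^(-0.01730) = 1.003166
δ_res = (-3.3 + 1000) × 1.003166 − 1000 = 999.856 − 1000 = -0.14 permil

-0.1 permil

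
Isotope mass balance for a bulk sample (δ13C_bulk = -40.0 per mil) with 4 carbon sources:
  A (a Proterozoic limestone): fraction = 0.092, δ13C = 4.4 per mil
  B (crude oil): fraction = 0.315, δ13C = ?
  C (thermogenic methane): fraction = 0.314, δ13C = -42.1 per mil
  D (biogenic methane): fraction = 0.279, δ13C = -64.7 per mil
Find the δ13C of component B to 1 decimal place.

-29.0 per mil

Isotope mass balance: δ_bulk = Σ fᵢ·δᵢ.
-40.0 = 0.092×(4.4) + 0.315×δ_B + 0.314×(-42.1) + 0.279×(-64.7)
0.315·δ_B = -40.0 − (-30.866) = -9.134
δ_B = -9.134 / 0.315 = -29.00 per mil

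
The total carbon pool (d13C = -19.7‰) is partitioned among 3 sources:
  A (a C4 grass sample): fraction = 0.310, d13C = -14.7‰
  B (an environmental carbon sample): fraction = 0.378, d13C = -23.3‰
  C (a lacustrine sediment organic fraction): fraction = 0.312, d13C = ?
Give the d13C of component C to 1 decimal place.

Isotope mass balance: δ_bulk = Σ fᵢ·δᵢ.
-19.7 = 0.310×(-14.7) + 0.378×(-23.3) + 0.312×δ_C
0.312·δ_C = -19.7 − (-13.364) = -6.336
δ_C = -6.336 / 0.312 = -20.31‰

-20.3‰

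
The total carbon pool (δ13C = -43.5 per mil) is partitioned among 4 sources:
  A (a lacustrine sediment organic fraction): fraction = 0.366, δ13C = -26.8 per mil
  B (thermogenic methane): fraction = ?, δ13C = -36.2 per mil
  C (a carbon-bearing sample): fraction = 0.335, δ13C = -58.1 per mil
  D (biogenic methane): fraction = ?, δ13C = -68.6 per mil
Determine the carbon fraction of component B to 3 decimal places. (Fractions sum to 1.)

Let f_B and f_D be the unknown fractions; fractions sum to 1 so f_B + f_D = 0.299.
Mass balance: Σ fᵢ·δᵢ = δ_bulk ⇒ f_B·(-36.2) + f_D·(-68.6) = -43.5 − (-29.272) = -14.228
Substitute f_D = 0.299 − f_B:
f_B·(-36.2 − -68.6) = -14.228 − 0.299×(-68.6) = 6.284
f_B = 6.284 / 32.4 = 0.1939

0.194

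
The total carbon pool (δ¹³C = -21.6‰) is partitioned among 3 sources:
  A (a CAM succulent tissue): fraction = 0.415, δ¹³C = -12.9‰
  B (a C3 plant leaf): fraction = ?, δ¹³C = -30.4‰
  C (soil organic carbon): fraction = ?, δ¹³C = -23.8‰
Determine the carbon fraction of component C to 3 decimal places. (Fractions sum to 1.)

Let f_C and f_B be the unknown fractions; fractions sum to 1 so f_C + f_B = 0.585.
Mass balance: Σ fᵢ·δᵢ = δ_bulk ⇒ f_C·(-23.8) + f_B·(-30.4) = -21.6 − (-5.353) = -16.247
Substitute f_B = 0.585 − f_C:
f_C·(-23.8 − -30.4) = -16.247 − 0.585×(-30.4) = 1.537
f_C = 1.537 / 6.6 = 0.2330

0.233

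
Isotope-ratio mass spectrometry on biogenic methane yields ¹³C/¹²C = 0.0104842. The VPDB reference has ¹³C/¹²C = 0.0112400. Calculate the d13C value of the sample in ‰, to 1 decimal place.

-67.2‰

d13C = (R_sample / R_standard − 1) × 1000
R_sample / R_standard = 0.0104842 / 0.0112400 = 0.932758
d13C = (0.932758 − 1) × 1000 = -67.24‰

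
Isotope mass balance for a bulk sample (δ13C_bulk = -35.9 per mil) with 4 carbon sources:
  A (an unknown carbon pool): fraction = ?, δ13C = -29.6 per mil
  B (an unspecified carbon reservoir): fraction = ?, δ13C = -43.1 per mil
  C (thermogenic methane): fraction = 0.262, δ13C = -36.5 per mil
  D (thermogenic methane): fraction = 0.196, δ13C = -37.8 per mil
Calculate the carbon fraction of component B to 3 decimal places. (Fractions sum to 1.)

0.214

Let f_B and f_A be the unknown fractions; fractions sum to 1 so f_B + f_A = 0.542.
Mass balance: Σ fᵢ·δᵢ = δ_bulk ⇒ f_B·(-43.1) + f_A·(-29.6) = -35.9 − (-16.972) = -18.928
Substitute f_A = 0.542 − f_B:
f_B·(-43.1 − -29.6) = -18.928 − 0.542×(-29.6) = -2.885
f_B = -2.885 / -13.5 = 0.2137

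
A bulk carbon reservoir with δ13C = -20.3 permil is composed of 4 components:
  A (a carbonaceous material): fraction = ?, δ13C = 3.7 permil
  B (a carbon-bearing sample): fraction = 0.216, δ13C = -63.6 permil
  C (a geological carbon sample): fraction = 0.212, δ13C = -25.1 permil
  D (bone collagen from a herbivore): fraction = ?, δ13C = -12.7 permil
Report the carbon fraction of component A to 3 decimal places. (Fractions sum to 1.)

Let f_A and f_D be the unknown fractions; fractions sum to 1 so f_A + f_D = 0.572.
Mass balance: Σ fᵢ·δᵢ = δ_bulk ⇒ f_A·(3.7) + f_D·(-12.7) = -20.3 − (-19.059) = -1.241
Substitute f_D = 0.572 − f_A:
f_A·(3.7 − -12.7) = -1.241 − 0.572×(-12.7) = 6.023
f_A = 6.023 / 16.4 = 0.3673

0.367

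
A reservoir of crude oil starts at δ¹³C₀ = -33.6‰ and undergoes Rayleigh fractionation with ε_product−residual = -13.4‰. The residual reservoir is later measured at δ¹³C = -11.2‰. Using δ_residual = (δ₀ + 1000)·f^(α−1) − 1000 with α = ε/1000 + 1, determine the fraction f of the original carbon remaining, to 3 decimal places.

α − 1 = ε/1000 = -0.0134
(δ_res + 1000)/(δ₀ + 1000) = (-11.2 + 1000)/(-33.6 + 1000) = 988.8/966.4 = 1.023179
f = 1.023179^(1/-0.0134) = exp(ln(1.023179)/-0.0134) = exp(0.02291/-0.0134)
f = exp(-1.7100) = 0.1809

0.181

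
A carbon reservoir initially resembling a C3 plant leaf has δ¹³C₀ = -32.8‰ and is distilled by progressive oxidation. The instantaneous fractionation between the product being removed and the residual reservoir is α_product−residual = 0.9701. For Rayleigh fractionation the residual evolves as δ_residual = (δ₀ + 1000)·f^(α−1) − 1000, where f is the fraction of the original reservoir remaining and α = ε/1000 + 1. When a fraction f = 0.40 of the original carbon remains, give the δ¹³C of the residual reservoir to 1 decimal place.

Rayleigh residual: δ_res = (δ₀ + 1000)·f^(α−1) − 1000
α − 1 = -0.02990
f^(α−1) = 0.40^(-0.02990) = 1.027776
δ_res = (-32.8 + 1000) × 1.027776 − 1000 = 994.065 − 1000 = -5.94‰

-5.9‰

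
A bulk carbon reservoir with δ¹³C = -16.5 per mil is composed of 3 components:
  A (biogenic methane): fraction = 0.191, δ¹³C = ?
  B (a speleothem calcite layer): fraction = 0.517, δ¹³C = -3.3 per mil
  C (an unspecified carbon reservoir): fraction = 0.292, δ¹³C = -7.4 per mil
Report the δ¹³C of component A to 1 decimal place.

-66.1 per mil

Isotope mass balance: δ_bulk = Σ fᵢ·δᵢ.
-16.5 = 0.191×δ_A + 0.517×(-3.3) + 0.292×(-7.4)
0.191·δ_A = -16.5 − (-3.867) = -12.633
δ_A = -12.633 / 0.191 = -66.14 per mil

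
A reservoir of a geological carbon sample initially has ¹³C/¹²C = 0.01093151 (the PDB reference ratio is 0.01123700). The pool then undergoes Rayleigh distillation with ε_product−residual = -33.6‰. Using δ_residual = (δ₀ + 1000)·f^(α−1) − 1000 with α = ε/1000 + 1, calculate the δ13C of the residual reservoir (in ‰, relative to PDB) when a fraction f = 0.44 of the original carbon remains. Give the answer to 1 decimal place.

δ₀ = (0.01093151/0.01123700 − 1)×1000 = (0.972814 − 1)×1000 = -27.186‰
α − 1 = ε/1000 = -0.0336
f^(α−1) = 0.44^(-0.0336) = 1.027969
δ_res = (-27.186 + 1000) × 1.027969 − 1000 = 1000.022 − 1000 = 0.02‰

0.0‰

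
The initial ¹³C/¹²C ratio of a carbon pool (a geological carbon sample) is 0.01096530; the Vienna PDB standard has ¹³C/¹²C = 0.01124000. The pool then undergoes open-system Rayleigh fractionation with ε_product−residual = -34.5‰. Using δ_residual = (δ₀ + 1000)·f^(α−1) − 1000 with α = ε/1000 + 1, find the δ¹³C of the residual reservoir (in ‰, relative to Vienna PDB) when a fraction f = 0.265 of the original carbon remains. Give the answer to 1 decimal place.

δ₀ = (0.01096530/0.01124000 − 1)×1000 = (0.975560 − 1)×1000 = -24.440‰
α − 1 = ε/1000 = -0.0345
f^(α−1) = 0.265^(-0.0345) = 1.046883
δ_res = (-24.440 + 1000) × 1.046883 − 1000 = 1021.297 − 1000 = 21.30‰

21.3‰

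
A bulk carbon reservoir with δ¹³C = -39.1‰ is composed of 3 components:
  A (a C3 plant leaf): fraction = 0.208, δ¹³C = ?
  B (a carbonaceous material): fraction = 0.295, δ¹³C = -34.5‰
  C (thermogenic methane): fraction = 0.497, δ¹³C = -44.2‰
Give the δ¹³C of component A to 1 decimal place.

Isotope mass balance: δ_bulk = Σ fᵢ·δᵢ.
-39.1 = 0.208×δ_A + 0.295×(-34.5) + 0.497×(-44.2)
0.208·δ_A = -39.1 − (-32.145) = -6.955
δ_A = -6.955 / 0.208 = -33.44‰

-33.4‰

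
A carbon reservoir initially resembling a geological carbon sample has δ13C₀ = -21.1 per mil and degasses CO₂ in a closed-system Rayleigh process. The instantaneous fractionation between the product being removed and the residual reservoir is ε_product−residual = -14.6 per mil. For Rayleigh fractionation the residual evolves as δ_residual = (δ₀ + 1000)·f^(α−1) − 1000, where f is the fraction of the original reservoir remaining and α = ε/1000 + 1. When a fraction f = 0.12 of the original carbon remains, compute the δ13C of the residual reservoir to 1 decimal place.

9.7 per mil

Rayleigh residual: δ_res = (δ₀ + 1000)·f^(α−1) − 1000
α = ε/1000 + 1 = 0.98540, so α − 1 = -0.01460
f^(α−1) = 0.12^(-0.01460) = 1.031440
δ_res = (-21.1 + 1000) × 1.031440 − 1000 = 1009.677 − 1000 = 9.68 per mil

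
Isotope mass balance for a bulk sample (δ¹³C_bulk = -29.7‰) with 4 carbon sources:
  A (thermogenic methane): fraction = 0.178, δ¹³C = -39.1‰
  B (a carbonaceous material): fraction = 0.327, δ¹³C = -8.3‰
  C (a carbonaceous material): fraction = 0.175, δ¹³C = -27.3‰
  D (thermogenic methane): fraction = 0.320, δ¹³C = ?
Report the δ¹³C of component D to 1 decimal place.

-47.7‰

Isotope mass balance: δ_bulk = Σ fᵢ·δᵢ.
-29.7 = 0.178×(-39.1) + 0.327×(-8.3) + 0.175×(-27.3) + 0.320×δ_D
0.320·δ_D = -29.7 − (-14.451) = -15.249
δ_D = -15.249 / 0.320 = -47.65‰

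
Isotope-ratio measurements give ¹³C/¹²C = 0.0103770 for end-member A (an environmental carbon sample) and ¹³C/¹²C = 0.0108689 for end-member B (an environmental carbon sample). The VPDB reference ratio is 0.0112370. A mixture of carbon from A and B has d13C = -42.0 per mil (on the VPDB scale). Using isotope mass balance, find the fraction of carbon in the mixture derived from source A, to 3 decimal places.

0.211

δ_A = (0.0103770/0.0112370 − 1)×1000 = (0.923467 − 1)×1000 = -76.533 per mil
δ_B = (0.0108689/0.0112370 − 1)×1000 = (0.967242 − 1)×1000 = -32.758 per mil
f_A = (δ_mix − δ_B)/(δ_A − δ_B) = (-42.0 − (-32.758))/(-76.533 − (-32.758))
f_A = -9.242 / -43.775 = 0.2111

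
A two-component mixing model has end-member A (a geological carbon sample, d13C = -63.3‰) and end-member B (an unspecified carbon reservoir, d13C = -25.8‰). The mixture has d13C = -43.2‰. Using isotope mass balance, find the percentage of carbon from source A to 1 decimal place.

δ_mix = f_A·δ_A + (1 − f_A)·δ_B  ⇒  f_A = (δ_mix − δ_B)/(δ_A − δ_B)
f_A = (-43.2 − (-25.8)) / (-63.3 − (-25.8))
f_A = -17.4 / -37.5 = 0.4640

46.4%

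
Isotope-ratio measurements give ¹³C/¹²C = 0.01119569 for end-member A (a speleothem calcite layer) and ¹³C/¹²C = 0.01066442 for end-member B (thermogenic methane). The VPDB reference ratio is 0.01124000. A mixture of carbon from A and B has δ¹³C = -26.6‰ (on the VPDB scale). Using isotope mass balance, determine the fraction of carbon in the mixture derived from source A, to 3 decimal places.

δ_A = (0.01119569/0.01124000 − 1)×1000 = (0.996058 − 1)×1000 = -3.942‰
δ_B = (0.01066442/0.01124000 − 1)×1000 = (0.948792 − 1)×1000 = -51.208‰
f_A = (δ_mix − δ_B)/(δ_A − δ_B) = (-26.6 − (-51.208))/(-3.942 − (-51.208))
f_A = 24.608 / 47.266 = 0.5206

0.521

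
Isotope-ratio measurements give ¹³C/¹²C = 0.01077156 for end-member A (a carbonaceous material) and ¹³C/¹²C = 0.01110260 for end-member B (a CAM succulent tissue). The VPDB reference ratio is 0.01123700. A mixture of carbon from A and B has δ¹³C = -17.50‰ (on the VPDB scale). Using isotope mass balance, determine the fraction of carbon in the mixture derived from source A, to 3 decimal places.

δ_A = (0.01077156/0.01123700 − 1)×1000 = (0.958580 − 1)×1000 = -41.420‰
δ_B = (0.01110260/0.01123700 − 1)×1000 = (0.988040 − 1)×1000 = -11.960‰
f_A = (δ_mix − δ_B)/(δ_A − δ_B) = (-17.50 − (-11.960))/(-41.420 − (-11.960))
f_A = -5.540 / -29.460 = 0.1880

0.188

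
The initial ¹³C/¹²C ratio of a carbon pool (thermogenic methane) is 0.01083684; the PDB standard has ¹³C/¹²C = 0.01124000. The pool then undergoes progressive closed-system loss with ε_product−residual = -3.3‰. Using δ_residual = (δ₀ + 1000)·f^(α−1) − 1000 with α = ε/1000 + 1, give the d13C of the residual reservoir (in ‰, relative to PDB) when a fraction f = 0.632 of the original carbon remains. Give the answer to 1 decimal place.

-34.4‰

δ₀ = (0.01083684/0.01124000 − 1)×1000 = (0.964132 − 1)×1000 = -35.868‰
α − 1 = ε/1000 = -0.0033
f^(α−1) = 0.632^(-0.0033) = 1.001515
δ_res = (-35.868 + 1000) × 1.001515 − 1000 = 965.593 − 1000 = -34.41‰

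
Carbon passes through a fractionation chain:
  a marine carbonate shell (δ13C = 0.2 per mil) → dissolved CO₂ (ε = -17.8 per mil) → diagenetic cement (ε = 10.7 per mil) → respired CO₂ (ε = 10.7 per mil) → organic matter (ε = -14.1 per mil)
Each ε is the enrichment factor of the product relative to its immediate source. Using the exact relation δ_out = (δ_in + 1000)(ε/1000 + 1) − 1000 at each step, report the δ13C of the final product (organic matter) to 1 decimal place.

step 1: δ = (0.20 + 1000)·(-17.8/1000 + 1) − 1000 = -17.60 per mil
step 2: δ = (-17.60 + 1000)·(10.7/1000 + 1) − 1000 = -7.09 per mil
step 3: δ = (-7.09 + 1000)·(10.7/1000 + 1) − 1000 = 3.53 per mil
step 4: δ = (3.53 + 1000)·(-14.1/1000 + 1) − 1000 = -10.62 per mil

-10.6 per mil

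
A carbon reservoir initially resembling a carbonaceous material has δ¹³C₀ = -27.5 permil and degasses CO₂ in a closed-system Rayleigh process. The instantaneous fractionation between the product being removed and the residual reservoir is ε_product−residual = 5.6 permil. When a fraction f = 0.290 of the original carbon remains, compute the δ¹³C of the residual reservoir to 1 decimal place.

Rayleigh residual: δ_res = (δ₀ + 1000)·f^(α−1) − 1000
α = ε/1000 + 1 = 1.00560, so α − 1 = 0.00560
f^(α−1) = 0.290^(0.00560) = 0.993092
δ_res = (-27.5 + 1000) × 0.993092 − 1000 = 965.782 − 1000 = -34.22 permil

-34.2 permil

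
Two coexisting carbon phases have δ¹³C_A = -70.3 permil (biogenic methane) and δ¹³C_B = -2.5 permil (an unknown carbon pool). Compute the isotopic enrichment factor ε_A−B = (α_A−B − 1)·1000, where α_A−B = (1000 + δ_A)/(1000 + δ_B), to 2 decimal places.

α_A−B = (1000 + -70.3) / (1000 + -2.5) = 929.7 / 997.5 = 0.932030
ε_A−B = (0.932030 − 1) × 1000 = -67.970 permil
(The approximation ε ≈ δ_A − δ_B would give -67.8 permil.)

-67.97 permil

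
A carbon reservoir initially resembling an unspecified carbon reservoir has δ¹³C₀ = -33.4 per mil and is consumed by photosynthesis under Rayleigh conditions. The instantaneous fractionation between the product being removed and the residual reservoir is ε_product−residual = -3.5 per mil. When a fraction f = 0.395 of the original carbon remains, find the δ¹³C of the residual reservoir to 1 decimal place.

-30.3 per mil

Rayleigh residual: δ_res = (δ₀ + 1000)·f^(α−1) − 1000
α = ε/1000 + 1 = 0.99650, so α − 1 = -0.00350
f^(α−1) = 0.395^(-0.00350) = 1.003256
δ_res = (-33.4 + 1000) × 1.003256 − 1000 = 969.748 − 1000 = -30.25 per mil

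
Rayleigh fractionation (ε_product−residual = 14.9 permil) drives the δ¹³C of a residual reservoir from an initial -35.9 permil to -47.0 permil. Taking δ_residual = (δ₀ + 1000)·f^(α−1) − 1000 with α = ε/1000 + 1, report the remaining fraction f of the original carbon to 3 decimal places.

0.460

α − 1 = ε/1000 = 0.0149
(δ_res + 1000)/(δ₀ + 1000) = (-47.0 + 1000)/(-35.9 + 1000) = 953.0/964.1 = 0.988487
f = 0.988487^(1/0.0149) = exp(ln(0.988487)/0.0149) = exp(-0.01158/0.0149)
f = exp(-0.7772) = 0.4597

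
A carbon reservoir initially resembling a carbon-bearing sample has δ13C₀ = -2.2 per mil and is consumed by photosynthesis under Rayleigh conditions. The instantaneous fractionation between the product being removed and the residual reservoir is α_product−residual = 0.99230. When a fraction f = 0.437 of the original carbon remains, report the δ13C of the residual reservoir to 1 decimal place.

4.2 per mil

Rayleigh residual: δ_res = (δ₀ + 1000)·f^(α−1) − 1000
α − 1 = -0.00770
f^(α−1) = 0.437^(-0.00770) = 1.006395
δ_res = (-2.2 + 1000) × 1.006395 − 1000 = 1004.181 − 1000 = 4.18 per mil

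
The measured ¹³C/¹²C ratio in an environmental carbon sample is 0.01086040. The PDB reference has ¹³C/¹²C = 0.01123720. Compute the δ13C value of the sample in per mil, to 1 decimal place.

-33.5 per mil

δ13C = (R_sample / R_standard − 1) × 1000
R_sample / R_standard = 0.01086040 / 0.01123720 = 0.966469
δ13C = (0.966469 − 1) × 1000 = -33.53 per mil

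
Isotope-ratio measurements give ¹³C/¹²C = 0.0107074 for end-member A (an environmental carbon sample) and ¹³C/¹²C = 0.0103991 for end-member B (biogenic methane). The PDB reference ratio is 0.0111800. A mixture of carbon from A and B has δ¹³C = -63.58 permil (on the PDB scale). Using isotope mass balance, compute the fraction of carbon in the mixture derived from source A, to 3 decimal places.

δ_A = (0.0107074/0.0111800 − 1)×1000 = (0.957728 − 1)×1000 = -42.272 permil
δ_B = (0.0103991/0.0111800 − 1)×1000 = (0.930152 − 1)×1000 = -69.848 permil
f_A = (δ_mix − δ_B)/(δ_A − δ_B) = (-63.58 − (-69.848))/(-42.272 − (-69.848))
f_A = 6.268 / 27.576 = 0.2273

0.227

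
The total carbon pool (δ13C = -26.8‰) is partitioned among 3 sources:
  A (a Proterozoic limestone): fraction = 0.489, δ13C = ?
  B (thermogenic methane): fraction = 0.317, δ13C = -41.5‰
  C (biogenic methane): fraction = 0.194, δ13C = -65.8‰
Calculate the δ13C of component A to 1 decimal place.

Isotope mass balance: δ_bulk = Σ fᵢ·δᵢ.
-26.8 = 0.489×δ_A + 0.317×(-41.5) + 0.194×(-65.8)
0.489·δ_A = -26.8 − (-25.921) = -0.879
δ_A = -0.879 / 0.489 = -1.80‰

-1.8‰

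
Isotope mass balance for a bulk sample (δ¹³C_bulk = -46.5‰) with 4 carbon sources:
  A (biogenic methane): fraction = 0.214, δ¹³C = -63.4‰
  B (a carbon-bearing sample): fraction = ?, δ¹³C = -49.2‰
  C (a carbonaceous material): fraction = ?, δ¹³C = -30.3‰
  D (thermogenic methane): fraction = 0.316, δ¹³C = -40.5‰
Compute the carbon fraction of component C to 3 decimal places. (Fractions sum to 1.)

Let f_C and f_B be the unknown fractions; fractions sum to 1 so f_C + f_B = 0.470.
Mass balance: Σ fᵢ·δᵢ = δ_bulk ⇒ f_C·(-30.3) + f_B·(-49.2) = -46.5 − (-26.366) = -20.134
Substitute f_B = 0.470 − f_C:
f_C·(-30.3 − -49.2) = -20.134 − 0.470×(-49.2) = 2.990
f_C = 2.990 / 18.9 = 0.1582

0.158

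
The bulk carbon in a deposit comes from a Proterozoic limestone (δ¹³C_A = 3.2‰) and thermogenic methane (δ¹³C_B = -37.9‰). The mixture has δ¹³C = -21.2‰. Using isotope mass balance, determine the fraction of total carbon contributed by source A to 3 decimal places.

δ_mix = f_A·δ_A + (1 − f_A)·δ_B  ⇒  f_A = (δ_mix − δ_B)/(δ_A − δ_B)
f_A = (-21.2 − (-37.9)) / (3.2 − (-37.9))
f_A = 16.7 / 41.1 = 0.4063

0.406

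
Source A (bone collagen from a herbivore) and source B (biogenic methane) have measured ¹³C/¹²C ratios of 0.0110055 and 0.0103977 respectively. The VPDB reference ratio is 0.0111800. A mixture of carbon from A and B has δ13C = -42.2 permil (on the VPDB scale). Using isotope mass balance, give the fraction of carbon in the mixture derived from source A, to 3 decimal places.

δ_A = (0.0110055/0.0111800 − 1)×1000 = (0.984392 − 1)×1000 = -15.608 permil
δ_B = (0.0103977/0.0111800 − 1)×1000 = (0.930027 − 1)×1000 = -69.973 permil
f_A = (δ_mix − δ_B)/(δ_A − δ_B) = (-42.2 − (-69.973))/(-15.608 − (-69.973))
f_A = 27.773 / 54.365 = 0.5109

0.511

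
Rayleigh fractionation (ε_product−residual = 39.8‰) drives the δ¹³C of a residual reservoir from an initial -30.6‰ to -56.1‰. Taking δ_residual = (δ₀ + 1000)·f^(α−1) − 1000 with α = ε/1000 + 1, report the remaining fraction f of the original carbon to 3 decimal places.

0.512

α − 1 = ε/1000 = 0.0398
(δ_res + 1000)/(δ₀ + 1000) = (-56.1 + 1000)/(-30.6 + 1000) = 943.9/969.4 = 0.973695
f = 0.973695^(1/0.0398) = exp(ln(0.973695)/0.0398) = exp(-0.02666/0.0398)
f = exp(-0.6698) = 0.5118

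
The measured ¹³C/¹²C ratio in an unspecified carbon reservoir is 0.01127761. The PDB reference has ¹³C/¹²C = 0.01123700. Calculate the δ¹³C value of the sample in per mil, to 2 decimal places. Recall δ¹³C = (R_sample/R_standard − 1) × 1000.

3.61 per mil

δ¹³C = (R_sample / R_standard − 1) × 1000
R_sample / R_standard = 0.01127761 / 0.01123700 = 1.003614
δ¹³C = (1.003614 − 1) × 1000 = 3.614 per mil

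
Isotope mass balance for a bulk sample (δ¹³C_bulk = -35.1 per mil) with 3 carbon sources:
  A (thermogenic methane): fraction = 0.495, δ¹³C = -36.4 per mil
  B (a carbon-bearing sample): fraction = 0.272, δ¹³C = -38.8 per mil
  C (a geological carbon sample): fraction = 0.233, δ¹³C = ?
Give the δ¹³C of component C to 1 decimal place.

Isotope mass balance: δ_bulk = Σ fᵢ·δᵢ.
-35.1 = 0.495×(-36.4) + 0.272×(-38.8) + 0.233×δ_C
0.233·δ_C = -35.1 − (-28.572) = -6.528
δ_C = -6.528 / 0.233 = -28.02 per mil

-28.0 per mil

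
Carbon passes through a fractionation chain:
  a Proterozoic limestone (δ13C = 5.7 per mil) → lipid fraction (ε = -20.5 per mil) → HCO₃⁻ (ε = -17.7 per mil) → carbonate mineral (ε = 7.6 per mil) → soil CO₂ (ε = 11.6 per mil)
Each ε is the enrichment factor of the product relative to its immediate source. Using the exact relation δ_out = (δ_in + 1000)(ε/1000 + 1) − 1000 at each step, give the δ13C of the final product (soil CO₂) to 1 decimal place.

step 1: δ = (5.70 + 1000)·(-20.5/1000 + 1) − 1000 = -14.92 per mil
step 2: δ = (-14.92 + 1000)·(-17.7/1000 + 1) − 1000 = -32.35 per mil
step 3: δ = (-32.35 + 1000)·(7.6/1000 + 1) − 1000 = -25.00 per mil
step 4: δ = (-25.00 + 1000)·(11.6/1000 + 1) − 1000 = -13.69 per mil

-13.7 per mil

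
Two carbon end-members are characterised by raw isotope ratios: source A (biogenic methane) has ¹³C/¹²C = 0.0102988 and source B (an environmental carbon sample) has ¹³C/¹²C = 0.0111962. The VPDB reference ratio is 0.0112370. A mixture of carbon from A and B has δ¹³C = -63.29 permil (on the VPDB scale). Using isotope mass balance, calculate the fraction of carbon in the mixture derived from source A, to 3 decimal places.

δ_A = (0.0102988/0.0112370 − 1)×1000 = (0.916508 − 1)×1000 = -83.492 permil
δ_B = (0.0111962/0.0112370 − 1)×1000 = (0.996369 − 1)×1000 = -3.631 permil
f_A = (δ_mix − δ_B)/(δ_A − δ_B) = (-63.29 − (-3.631))/(-83.492 − (-3.631))
f_A = -59.659 / -79.861 = 0.7470

0.747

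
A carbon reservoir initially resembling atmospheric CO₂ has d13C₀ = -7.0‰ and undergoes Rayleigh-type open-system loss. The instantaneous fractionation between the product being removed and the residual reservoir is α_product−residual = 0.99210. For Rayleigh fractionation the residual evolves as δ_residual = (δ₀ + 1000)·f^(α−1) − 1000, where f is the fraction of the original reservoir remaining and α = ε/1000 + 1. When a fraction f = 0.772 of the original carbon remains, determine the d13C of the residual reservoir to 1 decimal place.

Rayleigh residual: δ_res = (δ₀ + 1000)·f^(α−1) − 1000
α − 1 = -0.00790
f^(α−1) = 0.772^(-0.00790) = 1.002046
δ_res = (-7.0 + 1000) × 1.002046 − 1000 = 995.032 − 1000 = -4.97‰

-5.0‰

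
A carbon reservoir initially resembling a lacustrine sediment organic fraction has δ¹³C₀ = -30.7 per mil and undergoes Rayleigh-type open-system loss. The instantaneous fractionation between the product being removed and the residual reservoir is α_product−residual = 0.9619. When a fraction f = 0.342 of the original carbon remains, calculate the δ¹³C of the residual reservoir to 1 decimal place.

Rayleigh residual: δ_res = (δ₀ + 1000)·f^(α−1) − 1000
α − 1 = -0.03810
f^(α−1) = 0.342^(-0.03810) = 1.041726
δ_res = (-30.7 + 1000) × 1.041726 − 1000 = 1009.745 − 1000 = 9.75 per mil

9.7 per mil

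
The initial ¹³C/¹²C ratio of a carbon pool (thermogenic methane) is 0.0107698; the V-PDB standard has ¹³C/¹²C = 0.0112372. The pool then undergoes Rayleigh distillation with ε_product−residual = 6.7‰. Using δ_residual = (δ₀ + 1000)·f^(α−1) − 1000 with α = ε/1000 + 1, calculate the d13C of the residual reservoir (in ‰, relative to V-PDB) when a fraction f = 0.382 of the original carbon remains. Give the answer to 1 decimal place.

δ₀ = (0.0107698/0.0112372 − 1)×1000 = (0.958406 − 1)×1000 = -41.594‰
α − 1 = ε/1000 = 0.0067
f^(α−1) = 0.382^(0.0067) = 0.993573
δ_res = (-41.594 + 1000) × 0.993573 − 1000 = 952.246 − 1000 = -47.75‰

-47.8‰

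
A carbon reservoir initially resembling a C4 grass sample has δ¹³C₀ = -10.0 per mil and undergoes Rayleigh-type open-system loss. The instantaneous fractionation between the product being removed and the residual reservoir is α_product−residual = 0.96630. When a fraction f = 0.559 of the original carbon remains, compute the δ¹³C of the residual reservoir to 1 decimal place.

Rayleigh residual: δ_res = (δ₀ + 1000)·f^(α−1) − 1000
α − 1 = -0.03370
f^(α−1) = 0.559^(-0.03370) = 1.019793
δ_res = (-10.0 + 1000) × 1.019793 − 1000 = 1009.596 − 1000 = 9.60 per mil

9.6 per mil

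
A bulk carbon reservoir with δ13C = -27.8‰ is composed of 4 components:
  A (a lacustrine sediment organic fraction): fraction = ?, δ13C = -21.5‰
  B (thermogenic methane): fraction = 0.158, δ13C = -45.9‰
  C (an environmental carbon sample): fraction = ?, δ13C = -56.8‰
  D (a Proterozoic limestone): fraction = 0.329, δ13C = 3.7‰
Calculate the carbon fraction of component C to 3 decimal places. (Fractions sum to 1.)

0.304

Let f_C and f_A be the unknown fractions; fractions sum to 1 so f_C + f_A = 0.513.
Mass balance: Σ fᵢ·δᵢ = δ_bulk ⇒ f_C·(-56.8) + f_A·(-21.5) = -27.8 − (-6.035) = -21.765
Substitute f_A = 0.513 − f_C:
f_C·(-56.8 − -21.5) = -21.765 − 0.513×(-21.5) = -10.736
f_C = -10.736 / -35.3 = 0.3041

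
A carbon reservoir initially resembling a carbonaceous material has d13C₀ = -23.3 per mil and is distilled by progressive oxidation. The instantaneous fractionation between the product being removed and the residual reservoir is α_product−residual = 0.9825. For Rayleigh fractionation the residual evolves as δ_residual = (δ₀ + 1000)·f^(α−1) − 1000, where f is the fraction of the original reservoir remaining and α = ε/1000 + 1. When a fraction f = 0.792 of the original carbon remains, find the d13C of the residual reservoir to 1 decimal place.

-19.3 per mil

Rayleigh residual: δ_res = (δ₀ + 1000)·f^(α−1) − 1000
α − 1 = -0.01750
f^(α−1) = 0.792^(-0.01750) = 1.004089
δ_res = (-23.3 + 1000) × 1.004089 − 1000 = 980.694 − 1000 = -19.31 per mil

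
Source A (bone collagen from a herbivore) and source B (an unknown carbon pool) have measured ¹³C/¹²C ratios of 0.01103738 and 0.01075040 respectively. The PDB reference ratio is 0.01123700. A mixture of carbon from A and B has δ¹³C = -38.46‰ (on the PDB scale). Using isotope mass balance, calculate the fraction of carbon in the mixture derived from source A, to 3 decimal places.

δ_A = (0.01103738/0.01123700 − 1)×1000 = (0.982235 − 1)×1000 = -17.765‰
δ_B = (0.01075040/0.01123700 − 1)×1000 = (0.956697 − 1)×1000 = -43.303‰
f_A = (δ_mix − δ_B)/(δ_A − δ_B) = (-38.46 − (-43.303))/(-17.765 − (-43.303))
f_A = 4.843 / 25.539 = 0.1896

0.190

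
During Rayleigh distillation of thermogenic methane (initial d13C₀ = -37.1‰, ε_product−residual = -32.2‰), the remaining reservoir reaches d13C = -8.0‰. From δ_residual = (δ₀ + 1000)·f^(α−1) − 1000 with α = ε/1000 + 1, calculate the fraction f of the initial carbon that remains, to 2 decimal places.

0.40

α − 1 = ε/1000 = -0.0322
(δ_res + 1000)/(δ₀ + 1000) = (-8.0 + 1000)/(-37.1 + 1000) = 992.0/962.9 = 1.030221
f = 1.030221^(1/-0.0322) = exp(ln(1.030221)/-0.0322) = exp(0.02977/-0.0322)
f = exp(-0.9246) = 0.3967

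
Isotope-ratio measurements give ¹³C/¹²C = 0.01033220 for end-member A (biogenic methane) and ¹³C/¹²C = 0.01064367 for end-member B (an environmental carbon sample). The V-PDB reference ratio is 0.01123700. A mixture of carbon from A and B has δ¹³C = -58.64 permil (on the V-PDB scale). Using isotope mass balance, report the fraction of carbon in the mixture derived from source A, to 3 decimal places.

δ_A = (0.01033220/0.01123700 − 1)×1000 = (0.919480 − 1)×1000 = -80.520 permil
δ_B = (0.01064367/0.01123700 − 1)×1000 = (0.947199 − 1)×1000 = -52.801 permil
f_A = (δ_mix − δ_B)/(δ_A − δ_B) = (-58.64 − (-52.801))/(-80.520 − (-52.801))
f_A = -5.839 / -27.718 = 0.2106

0.211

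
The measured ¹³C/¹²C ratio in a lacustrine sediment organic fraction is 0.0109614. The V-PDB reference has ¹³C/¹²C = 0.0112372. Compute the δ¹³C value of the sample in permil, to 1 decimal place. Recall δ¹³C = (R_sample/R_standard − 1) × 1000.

-24.5 permil

δ¹³C = (R_sample / R_standard − 1) × 1000
R_sample / R_standard = 0.0109614 / 0.0112372 = 0.975457
δ¹³C = (0.975457 − 1) × 1000 = -24.54 permil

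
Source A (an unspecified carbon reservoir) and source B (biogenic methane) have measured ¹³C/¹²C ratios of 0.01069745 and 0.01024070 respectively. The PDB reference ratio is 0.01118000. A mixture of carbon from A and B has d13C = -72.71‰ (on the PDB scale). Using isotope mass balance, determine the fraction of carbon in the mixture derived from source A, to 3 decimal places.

0.277

δ_A = (0.01069745/0.01118000 − 1)×1000 = (0.956838 − 1)×1000 = -43.162‰
δ_B = (0.01024070/0.01118000 − 1)×1000 = (0.915984 − 1)×1000 = -84.016‰
f_A = (δ_mix − δ_B)/(δ_A − δ_B) = (-72.71 − (-84.016))/(-43.162 − (-84.016))
f_A = 11.306 / 40.854 = 0.2767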